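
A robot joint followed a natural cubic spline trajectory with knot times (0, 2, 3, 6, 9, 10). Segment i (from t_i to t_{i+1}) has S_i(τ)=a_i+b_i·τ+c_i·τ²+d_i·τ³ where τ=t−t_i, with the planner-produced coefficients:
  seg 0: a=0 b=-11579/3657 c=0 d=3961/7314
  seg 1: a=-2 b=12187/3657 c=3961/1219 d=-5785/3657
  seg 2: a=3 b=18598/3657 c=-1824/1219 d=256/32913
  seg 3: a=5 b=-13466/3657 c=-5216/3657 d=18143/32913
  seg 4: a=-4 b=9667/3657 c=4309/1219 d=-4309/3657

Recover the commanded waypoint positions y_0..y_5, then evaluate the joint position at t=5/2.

y_0 = S_0(0) = a_0 = 0
y_1 = S_1(0) = a_1 = -2
y_2 = S_2(0) = a_2 = 3
y_3 = S_3(0) = a_3 = 5
y_4 = S_4(0) = a_4 = -4
y_5 = S_4(1) = 1
t_q=5/2 is in segment 1 (τ=1/2); S_1(τ)=2739/9752

y_0=0 y_1=-2 y_2=3 y_3=5 y_4=-4 y_5=1
S(5/2) = 2739/9752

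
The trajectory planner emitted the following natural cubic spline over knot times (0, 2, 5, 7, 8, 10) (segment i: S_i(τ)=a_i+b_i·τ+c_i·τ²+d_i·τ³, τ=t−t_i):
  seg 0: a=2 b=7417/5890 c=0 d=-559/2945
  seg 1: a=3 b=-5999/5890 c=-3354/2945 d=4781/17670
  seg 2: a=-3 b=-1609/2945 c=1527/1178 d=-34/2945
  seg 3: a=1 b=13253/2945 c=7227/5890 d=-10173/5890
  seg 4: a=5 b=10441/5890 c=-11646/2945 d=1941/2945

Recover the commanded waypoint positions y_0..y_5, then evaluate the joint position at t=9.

y_0 = S_0(0) = a_0 = 2
y_1 = S_1(0) = a_1 = 3
y_2 = S_2(0) = a_2 = -3
y_3 = S_3(0) = a_3 = 1
y_4 = S_4(0) = a_4 = 5
y_5 = S_4(2) = -2
t_q=9 is in segment 4 (τ=1); S_4(τ)=20481/5890

y_0=2 y_1=3 y_2=-3 y_3=1 y_4=5 y_5=-2
S(9) = 20481/5890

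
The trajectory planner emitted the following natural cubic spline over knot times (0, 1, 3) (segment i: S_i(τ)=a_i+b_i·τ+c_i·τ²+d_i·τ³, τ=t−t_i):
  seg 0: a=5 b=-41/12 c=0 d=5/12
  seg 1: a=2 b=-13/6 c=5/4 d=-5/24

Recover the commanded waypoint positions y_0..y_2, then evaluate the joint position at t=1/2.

y_0 = S_0(0) = a_0 = 5
y_1 = S_1(0) = a_1 = 2
y_2 = S_1(2) = 1
t_q=1/2 is in segment 0 (τ=1/2); S_0(τ)=107/32

y_0=5 y_1=2 y_2=1
S(1/2) = 107/32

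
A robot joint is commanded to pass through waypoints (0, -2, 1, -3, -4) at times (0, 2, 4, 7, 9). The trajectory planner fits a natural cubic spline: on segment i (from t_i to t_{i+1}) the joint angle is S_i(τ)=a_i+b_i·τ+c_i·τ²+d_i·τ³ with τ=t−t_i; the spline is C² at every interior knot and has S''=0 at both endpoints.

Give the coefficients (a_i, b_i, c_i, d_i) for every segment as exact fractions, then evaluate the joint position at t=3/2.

  seg 0: a=0 b=-3799/2064 c=0 d=1735/8256
  seg 1: a=-2 b=703/1032 c=1735/1376 d=-3515/8256
  seg 2: a=1 b=1271/2064 c=-445/344 d=443/2064
  seg 3: a=-3 b=-697/516 c=439/688 d=-439/4128
S(3/2) = -45169/22016

Δ: Δ0=-1, Δ1=3/2, Δ2=-4/3, Δ3=-1/2
row 1: diag=8, rhs=15; c'=1/4, d'=15/8
row 2: denom=10−2·1/4=19/2; d'=(-17−2·15/8)/(19/2)=-83/38
row 3: denom=10−3·6/19=172/19; d'=(5−3·-83/38)/(172/19)=439/344
back: M3=439/344
back: M2=-83/38−6/19·439/344=-445/172
back: M1=15/8−1/4·-445/172=1735/688
M: M0=0, M1=1735/688, M2=-445/172, M3=439/344, M4=0
seg 0: a=0, c=M0/2=0, d=(M1−M0)/(6·2)=1735/8256, b=Δ0−h0·(2M0+M1)/6=-3799/2064
seg 1: a=-2, c=M1/2=1735/1376, d=(M2−M1)/(6·2)=-3515/8256, b=Δ1−h1·(2M1+M2)/6=703/1032
seg 2: a=1, c=M2/2=-445/344, d=(M3−M2)/(6·3)=443/2064, b=Δ2−h2·(2M2+M3)/6=1271/2064
seg 3: a=-3, c=M3/2=439/688, d=(M4−M3)/(6·2)=-439/4128, b=Δ3−h3·(2M3+M4)/6=-697/516
t_q=3/2 → seg 0, τ=3/2; S=0+-3799/2064·τ+0·τ²+1735/8256·τ³=-45169/22016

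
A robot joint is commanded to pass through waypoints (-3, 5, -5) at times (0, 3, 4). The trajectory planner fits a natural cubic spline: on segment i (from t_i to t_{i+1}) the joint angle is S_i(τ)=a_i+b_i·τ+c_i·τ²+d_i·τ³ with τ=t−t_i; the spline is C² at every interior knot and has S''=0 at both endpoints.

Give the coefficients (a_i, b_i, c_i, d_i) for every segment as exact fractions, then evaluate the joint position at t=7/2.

Δ: Δ0=8/3, Δ1=-10
row 1: diag=8, rhs=-76; c'=1/8, d'=-19/2
back: M1=-19/2
M: M0=0, M1=-19/2, M2=0
seg 0: a=-3, c=M0/2=0, d=(M1−M0)/(6·3)=-19/36, b=Δ0−h0·(2M0+M1)/6=89/12
seg 1: a=5, c=M1/2=-19/4, d=(M2−M1)/(6·1)=19/12, b=Δ1−h1·(2M1+M2)/6=-41/6
t_q=7/2 → seg 1, τ=1/2; S=5+-41/6·τ+-19/4·τ²+19/12·τ³=19/32

  seg 0: a=-3 b=89/12 c=0 d=-19/36
  seg 1: a=5 b=-41/6 c=-19/4 d=19/12
S(7/2) = 19/32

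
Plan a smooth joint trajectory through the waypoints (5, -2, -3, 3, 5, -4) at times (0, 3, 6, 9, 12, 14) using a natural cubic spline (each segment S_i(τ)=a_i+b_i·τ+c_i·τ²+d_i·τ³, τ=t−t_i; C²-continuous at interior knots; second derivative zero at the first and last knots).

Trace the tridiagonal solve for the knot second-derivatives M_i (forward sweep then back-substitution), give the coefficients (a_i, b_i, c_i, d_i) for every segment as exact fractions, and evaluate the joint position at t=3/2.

Δ: Δ0=-7/3, Δ1=-1/3, Δ2=2, Δ3=2/3, Δ4=-9/2
row 1: diag=12, rhs=12; c'=1/4, d'=1
row 2: denom=12−3·1/4=45/4; d'=(14−3·1)/(45/4)=44/45
row 3: denom=12−3·4/15=56/5; d'=(-8−3·44/45)/(56/5)=-41/42
row 4: denom=10−3·15/56=515/56; d'=(-31−3·-41/42)/(515/56)=-1572/515
back: M4=-1572/515
back: M3=-41/42−15/56·-1572/515=-49/309
back: M2=44/45−4/15·-49/309=1576/1545
back: M1=1−1/4·1576/1545=1151/1545
M: M0=0, M1=1151/1545, M2=1576/1545, M3=-49/309, M4=-1572/515, M5=0
seg 0: a=5, c=M0/2=0, d=(M1−M0)/(6·3)=1151/27810, b=Δ0−h0·(2M0+M1)/6=-2787/1030
seg 1: a=-2, c=M1/2=1151/3090, d=(M2−M1)/(6·3)=85/5562, b=Δ1−h1·(2M1+M2)/6=-818/515
seg 2: a=-3, c=M2/2=788/1545, d=(M3−M2)/(6·3)=-607/9270, b=Δ2−h2·(2M2+M3)/6=1091/1030
seg 3: a=3, c=M3/2=-49/618, d=(M4−M3)/(6·3)=-4471/27810, b=Δ3−h3·(2M3+M4)/6=1211/515
seg 4: a=5, c=M4/2=-786/515, d=(M5−M4)/(6·2)=131/515, b=Δ4−h4·(2M4+M5)/6=-2539/1030
t_q=3/2 → seg 0, τ=3/2; S=5+-2787/1030·τ+0·τ²+1151/27810·τ³=8907/8240

  seg 0: a=5 b=-2787/1030 c=0 d=1151/27810
  seg 1: a=-2 b=-818/515 c=1151/3090 d=85/5562
  seg 2: a=-3 b=1091/1030 c=788/1545 d=-607/9270
  seg 3: a=3 b=1211/515 c=-49/618 d=-4471/27810
  seg 4: a=5 b=-2539/1030 c=-786/515 d=131/515
S(3/2) = 8907/8240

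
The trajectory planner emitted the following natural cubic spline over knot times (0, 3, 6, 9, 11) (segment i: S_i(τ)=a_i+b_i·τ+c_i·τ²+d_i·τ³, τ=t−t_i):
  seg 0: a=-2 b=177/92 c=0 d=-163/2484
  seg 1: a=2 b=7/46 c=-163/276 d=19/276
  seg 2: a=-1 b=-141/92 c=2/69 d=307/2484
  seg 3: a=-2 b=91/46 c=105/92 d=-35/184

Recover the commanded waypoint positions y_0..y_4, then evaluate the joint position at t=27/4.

y_0=-2 y_1=2 y_2=-1 y_3=-2 y_4=5
S(27/4) = -12253/5888

y_0 = S_0(0) = a_0 = -2
y_1 = S_1(0) = a_1 = 2
y_2 = S_2(0) = a_2 = -1
y_3 = S_3(0) = a_3 = -2
y_4 = S_3(2) = 5
t_q=27/4 is in segment 2 (τ=3/4); S_2(τ)=-12253/5888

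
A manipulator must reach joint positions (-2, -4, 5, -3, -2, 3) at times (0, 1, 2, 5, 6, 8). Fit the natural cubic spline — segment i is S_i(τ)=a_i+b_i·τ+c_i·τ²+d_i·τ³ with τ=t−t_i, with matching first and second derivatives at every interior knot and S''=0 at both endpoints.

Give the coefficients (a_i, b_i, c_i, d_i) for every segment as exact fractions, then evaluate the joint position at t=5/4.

  seg 0: a=-2 b=-39803/7446 c=0 d=24911/7446
  seg 1: a=-4 b=17465/3723 c=24911/2482 d=-42649/7446
  seg 2: a=5 b=56449/7446 c=-8869/1241 d=27779/22338
  seg 3: a=-3 b=-6412/3723 c=10041/2482 d=-9853/7446
  seg 4: a=-2 b=17863/7446 c=94/1241 d=-47/3723
S(5/4) = -363671/158848

Δ: Δ0=-2, Δ1=9, Δ2=-8/3, Δ3=1, Δ4=5/2
row 1: diag=4, rhs=66; c'=1/4, d'=33/2
row 2: denom=8−1·1/4=31/4; d'=(-70−1·33/2)/(31/4)=-346/31
row 3: denom=8−3·12/31=212/31; d'=(22−3·-346/31)/(212/31)=430/53
row 4: denom=6−1·31/212=1241/212; d'=(9−1·430/53)/(1241/212)=188/1241
back: M4=188/1241
back: M3=430/53−31/212·188/1241=10041/1241
back: M2=-346/31−12/31·10041/1241=-17738/1241
back: M1=33/2−1/4·-17738/1241=24911/1241
M: M0=0, M1=24911/1241, M2=-17738/1241, M3=10041/1241, M4=188/1241, M5=0
seg 0: a=-2, c=M0/2=0, d=(M1−M0)/(6·1)=24911/7446, b=Δ0−h0·(2M0+M1)/6=-39803/7446
seg 1: a=-4, c=M1/2=24911/2482, d=(M2−M1)/(6·1)=-42649/7446, b=Δ1−h1·(2M1+M2)/6=17465/3723
seg 2: a=5, c=M2/2=-8869/1241, d=(M3−M2)/(6·3)=27779/22338, b=Δ2−h2·(2M2+M3)/6=56449/7446
seg 3: a=-3, c=M3/2=10041/2482, d=(M4−M3)/(6·1)=-9853/7446, b=Δ3−h3·(2M3+M4)/6=-6412/3723
seg 4: a=-2, c=M4/2=94/1241, d=(M5−M4)/(6·2)=-47/3723, b=Δ4−h4·(2M4+M5)/6=17863/7446
t_q=5/4 → seg 1, τ=1/4; S=-4+17465/3723·τ+24911/2482·τ²+-42649/7446·τ³=-363671/158848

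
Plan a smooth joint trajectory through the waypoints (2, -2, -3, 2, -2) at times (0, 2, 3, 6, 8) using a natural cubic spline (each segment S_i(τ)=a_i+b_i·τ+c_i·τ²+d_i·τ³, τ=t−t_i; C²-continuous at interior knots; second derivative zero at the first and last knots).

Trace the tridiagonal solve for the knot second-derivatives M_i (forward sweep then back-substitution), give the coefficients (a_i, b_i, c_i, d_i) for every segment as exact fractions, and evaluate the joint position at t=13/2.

  seg 0: a=2 b=-337/156 c=0 d=25/624
  seg 1: a=-2 b=-131/78 c=25/104 d=137/312
  seg 2: a=-3 b=37/312 c=81/52 d=-25/72
  seg 3: a=2 b=7/78 c=-163/104 d=163/624
S(13/2) = 2805/1664

Δ: Δ0=-2, Δ1=-1, Δ2=5/3, Δ3=-2
row 1: diag=6, rhs=6; c'=1/6, d'=1
row 2: denom=8−1·1/6=47/6; d'=(16−1·1)/(47/6)=90/47
row 3: denom=10−3·18/47=416/47; d'=(-22−3·90/47)/(416/47)=-163/52
back: M3=-163/52
back: M2=90/47−18/47·-163/52=81/26
back: M1=1−1/6·81/26=25/52
M: M0=0, M1=25/52, M2=81/26, M3=-163/52, M4=0
seg 0: a=2, c=M0/2=0, d=(M1−M0)/(6·2)=25/624, b=Δ0−h0·(2M0+M1)/6=-337/156
seg 1: a=-2, c=M1/2=25/104, d=(M2−M1)/(6·1)=137/312, b=Δ1−h1·(2M1+M2)/6=-131/78
seg 2: a=-3, c=M2/2=81/52, d=(M3−M2)/(6·3)=-25/72, b=Δ2−h2·(2M2+M3)/6=37/312
seg 3: a=2, c=M3/2=-163/104, d=(M4−M3)/(6·2)=163/624, b=Δ3−h3·(2M3+M4)/6=7/78
t_q=13/2 → seg 3, τ=1/2; S=2+7/78·τ+-163/104·τ²+163/624·τ³=2805/1664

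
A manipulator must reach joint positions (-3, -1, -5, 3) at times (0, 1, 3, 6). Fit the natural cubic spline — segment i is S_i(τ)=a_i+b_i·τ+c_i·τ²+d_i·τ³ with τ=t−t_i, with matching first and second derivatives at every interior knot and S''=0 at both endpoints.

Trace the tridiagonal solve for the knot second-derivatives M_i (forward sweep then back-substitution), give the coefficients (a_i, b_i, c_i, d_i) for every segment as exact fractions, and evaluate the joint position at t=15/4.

Δ: Δ0=2, Δ1=-2, Δ2=8/3
row 1: diag=6, rhs=-24; c'=1/3, d'=-4
row 2: denom=10−2·1/3=28/3; d'=(28−2·-4)/(28/3)=27/7
back: M2=27/7
back: M1=-4−1/3·27/7=-37/7
M: M0=0, M1=-37/7, M2=27/7, M3=0
seg 0: a=-3, c=M0/2=0, d=(M1−M0)/(6·1)=-37/42, b=Δ0−h0·(2M0+M1)/6=121/42
seg 1: a=-1, c=M1/2=-37/14, d=(M2−M1)/(6·2)=16/21, b=Δ1−h1·(2M1+M2)/6=5/21
seg 2: a=-5, c=M2/2=27/14, d=(M3−M2)/(6·3)=-3/14, b=Δ2−h2·(2M2+M3)/6=-25/21
t_q=15/4 → seg 2, τ=3/4; S=-5+-25/21·τ+27/14·τ²+-3/14·τ³=-627/128

  seg 0: a=-3 b=121/42 c=0 d=-37/42
  seg 1: a=-1 b=5/21 c=-37/14 d=16/21
  seg 2: a=-5 b=-25/21 c=27/14 d=-3/14
S(15/4) = -627/128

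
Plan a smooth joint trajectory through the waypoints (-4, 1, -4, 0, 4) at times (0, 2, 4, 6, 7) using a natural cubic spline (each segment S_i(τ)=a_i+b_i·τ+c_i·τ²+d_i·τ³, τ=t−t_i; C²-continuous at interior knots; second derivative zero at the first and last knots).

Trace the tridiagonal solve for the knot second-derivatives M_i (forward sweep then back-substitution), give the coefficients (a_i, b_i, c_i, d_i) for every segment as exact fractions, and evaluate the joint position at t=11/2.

Δ: Δ0=5/2, Δ1=-5/2, Δ2=2, Δ3=4
row 1: diag=8, rhs=-30; c'=1/4, d'=-15/4
row 2: denom=8−2·1/4=15/2; d'=(27−2·-15/4)/(15/2)=23/5
row 3: denom=6−2·4/15=82/15; d'=(12−2·23/5)/(82/15)=21/41
back: M3=21/41
back: M2=23/5−4/15·21/41=183/41
back: M1=-15/4−1/4·183/41=-399/82
M: M0=0, M1=-399/82, M2=183/41, M3=21/41, M4=0
seg 0: a=-4, c=M0/2=0, d=(M1−M0)/(6·2)=-133/328, b=Δ0−h0·(2M0+M1)/6=169/41
seg 1: a=1, c=M1/2=-399/164, d=(M2−M1)/(6·2)=255/328, b=Δ1−h1·(2M1+M2)/6=-61/82
seg 2: a=-4, c=M2/2=183/82, d=(M3−M2)/(6·2)=-27/82, b=Δ2−h2·(2M2+M3)/6=-47/41
seg 3: a=0, c=M3/2=21/82, d=(M4−M3)/(6·1)=-7/82, b=Δ3−h3·(2M3+M4)/6=157/41
t_q=11/2 → seg 2, τ=3/2; S=-4+-47/41·τ+183/82·τ²+-27/82·τ³=-1187/656

  seg 0: a=-4 b=169/41 c=0 d=-133/328
  seg 1: a=1 b=-61/82 c=-399/164 d=255/328
  seg 2: a=-4 b=-47/41 c=183/82 d=-27/82
  seg 3: a=0 b=157/41 c=21/82 d=-7/82
S(11/2) = -1187/656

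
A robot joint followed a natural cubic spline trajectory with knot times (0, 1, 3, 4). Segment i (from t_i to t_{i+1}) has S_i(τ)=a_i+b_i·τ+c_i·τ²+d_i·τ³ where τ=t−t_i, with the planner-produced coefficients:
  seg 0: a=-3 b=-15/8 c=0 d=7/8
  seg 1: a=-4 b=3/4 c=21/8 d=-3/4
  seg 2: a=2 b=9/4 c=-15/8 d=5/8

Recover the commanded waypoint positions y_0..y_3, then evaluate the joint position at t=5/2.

y_0 = S_0(0) = a_0 = -3
y_1 = S_1(0) = a_1 = -4
y_2 = S_2(0) = a_2 = 2
y_3 = S_2(1) = 3
t_q=5/2 is in segment 1 (τ=3/2); S_1(τ)=1/2

y_0=-3 y_1=-4 y_2=2 y_3=3
S(5/2) = 1/2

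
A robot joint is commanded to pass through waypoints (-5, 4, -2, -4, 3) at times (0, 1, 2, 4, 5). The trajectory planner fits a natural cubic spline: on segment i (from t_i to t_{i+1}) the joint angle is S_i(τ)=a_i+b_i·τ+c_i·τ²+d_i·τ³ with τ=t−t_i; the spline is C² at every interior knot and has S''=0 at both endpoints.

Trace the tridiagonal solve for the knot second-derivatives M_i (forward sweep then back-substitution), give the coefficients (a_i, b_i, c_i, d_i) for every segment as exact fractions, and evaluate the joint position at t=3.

  seg 0: a=-5 b=796/61 c=0 d=-247/61
  seg 1: a=4 b=55/61 c=-741/61 d=320/61
  seg 2: a=-2 b=-467/61 c=219/61 d=-8/61
  seg 3: a=-4 b=313/61 c=171/61 d=-57/61
S(3) = -378/61

Δ: Δ0=9, Δ1=-6, Δ2=-1, Δ3=7
row 1: diag=4, rhs=-90; c'=1/4, d'=-45/2
row 2: denom=6−1·1/4=23/4; d'=(30−1·-45/2)/(23/4)=210/23
row 3: denom=6−2·8/23=122/23; d'=(48−2·210/23)/(122/23)=342/61
back: M3=342/61
back: M2=210/23−8/23·342/61=438/61
back: M1=-45/2−1/4·438/61=-1482/61
M: M0=0, M1=-1482/61, M2=438/61, M3=342/61, M4=0
seg 0: a=-5, c=M0/2=0, d=(M1−M0)/(6·1)=-247/61, b=Δ0−h0·(2M0+M1)/6=796/61
seg 1: a=4, c=M1/2=-741/61, d=(M2−M1)/(6·1)=320/61, b=Δ1−h1·(2M1+M2)/6=55/61
seg 2: a=-2, c=M2/2=219/61, d=(M3−M2)/(6·2)=-8/61, b=Δ2−h2·(2M2+M3)/6=-467/61
seg 3: a=-4, c=M3/2=171/61, d=(M4−M3)/(6·1)=-57/61, b=Δ3−h3·(2M3+M4)/6=313/61
t_q=3 → seg 2, τ=1; S=-2+-467/61·τ+219/61·τ²+-8/61·τ³=-378/61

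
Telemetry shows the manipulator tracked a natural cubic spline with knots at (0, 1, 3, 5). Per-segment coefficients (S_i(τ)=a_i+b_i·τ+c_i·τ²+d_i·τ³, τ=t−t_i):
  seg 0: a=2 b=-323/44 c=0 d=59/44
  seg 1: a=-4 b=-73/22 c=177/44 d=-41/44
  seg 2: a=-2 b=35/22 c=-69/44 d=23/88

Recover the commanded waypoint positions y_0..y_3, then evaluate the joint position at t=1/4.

y_0 = S_0(0) = a_0 = 2
y_1 = S_1(0) = a_1 = -4
y_2 = S_2(0) = a_2 = -2
y_3 = S_2(2) = -3
t_q=1/4 is in segment 0 (τ=1/4); S_0(τ)=523/2816

y_0=2 y_1=-4 y_2=-2 y_3=-3
S(1/4) = 523/2816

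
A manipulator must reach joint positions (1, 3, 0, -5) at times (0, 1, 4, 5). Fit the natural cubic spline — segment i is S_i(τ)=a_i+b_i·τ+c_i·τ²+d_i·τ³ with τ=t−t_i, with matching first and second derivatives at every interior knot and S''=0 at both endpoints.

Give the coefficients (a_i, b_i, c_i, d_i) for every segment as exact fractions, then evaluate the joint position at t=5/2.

  seg 0: a=1 b=122/55 c=0 d=-12/55
  seg 1: a=3 b=86/55 c=-36/55 d=-1/15
  seg 2: a=0 b=-229/55 c=-69/55 d=23/55
S(5/2) = 321/88

Δ: Δ0=2, Δ1=-1, Δ2=-5
row 1: diag=8, rhs=-18; c'=3/8, d'=-9/4
row 2: denom=8−3·3/8=55/8; d'=(-24−3·-9/4)/(55/8)=-138/55
back: M2=-138/55
back: M1=-9/4−3/8·-138/55=-72/55
M: M0=0, M1=-72/55, M2=-138/55, M3=0
seg 0: a=1, c=M0/2=0, d=(M1−M0)/(6·1)=-12/55, b=Δ0−h0·(2M0+M1)/6=122/55
seg 1: a=3, c=M1/2=-36/55, d=(M2−M1)/(6·3)=-1/15, b=Δ1−h1·(2M1+M2)/6=86/55
seg 2: a=0, c=M2/2=-69/55, d=(M3−M2)/(6·1)=23/55, b=Δ2−h2·(2M2+M3)/6=-229/55
t_q=5/2 → seg 1, τ=3/2; S=3+86/55·τ+-36/55·τ²+-1/15·τ³=321/88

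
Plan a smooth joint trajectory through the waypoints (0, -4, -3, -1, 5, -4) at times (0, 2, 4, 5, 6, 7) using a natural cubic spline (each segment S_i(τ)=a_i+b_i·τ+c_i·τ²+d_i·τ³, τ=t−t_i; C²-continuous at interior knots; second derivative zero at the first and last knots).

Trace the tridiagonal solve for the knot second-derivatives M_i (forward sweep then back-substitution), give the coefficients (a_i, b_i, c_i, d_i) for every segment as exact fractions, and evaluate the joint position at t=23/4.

Δ: Δ0=-2, Δ1=1/2, Δ2=2, Δ3=6, Δ4=-9
row 1: diag=8, rhs=15; c'=1/4, d'=15/8
row 2: denom=6−2·1/4=11/2; d'=(9−2·15/8)/(11/2)=21/22
row 3: denom=4−1·2/11=42/11; d'=(24−1·21/22)/(42/11)=169/28
row 4: denom=4−1·11/42=157/42; d'=(-90−1·169/28)/(157/42)=-8067/314
back: M4=-8067/314
back: M3=169/28−11/42·-8067/314=2004/157
back: M2=21/22−2/11·2004/157=-429/314
back: M1=15/8−1/4·-429/314=348/157
M: M0=0, M1=348/157, M2=-429/314, M3=2004/157, M4=-8067/314, M5=0
seg 0: a=0, c=M0/2=0, d=(M1−M0)/(6·2)=29/157, b=Δ0−h0·(2M0+M1)/6=-430/157
seg 1: a=-4, c=M1/2=174/157, d=(M2−M1)/(6·2)=-375/1256, b=Δ1−h1·(2M1+M2)/6=-82/157
seg 2: a=-3, c=M2/2=-429/628, d=(M3−M2)/(6·1)=1479/628, b=Δ2−h2·(2M2+M3)/6=103/314
seg 3: a=-1, c=M3/2=1002/157, d=(M4−M3)/(6·1)=-4025/628, b=Δ3−h3·(2M3+M4)/6=3785/628
seg 4: a=5, c=M4/2=-8067/628, d=(M5−M4)/(6·1)=2689/628, b=Δ4−h4·(2M4+M5)/6=-137/314
t_q=23/4 → seg 3, τ=3/4; S=-1+3785/628·τ+1002/157·τ²+-4025/628·τ³=177101/40192

  seg 0: a=0 b=-430/157 c=0 d=29/157
  seg 1: a=-4 b=-82/157 c=174/157 d=-375/1256
  seg 2: a=-3 b=103/314 c=-429/628 d=1479/628
  seg 3: a=-1 b=3785/628 c=1002/157 d=-4025/628
  seg 4: a=5 b=-137/314 c=-8067/628 d=2689/628
S(23/4) = 177101/40192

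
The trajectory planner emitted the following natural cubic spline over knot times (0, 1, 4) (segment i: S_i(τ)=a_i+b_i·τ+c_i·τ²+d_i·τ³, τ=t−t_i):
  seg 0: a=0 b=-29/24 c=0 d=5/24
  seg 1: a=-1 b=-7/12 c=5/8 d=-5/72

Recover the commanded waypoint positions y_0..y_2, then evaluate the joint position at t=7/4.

y_0 = S_0(0) = a_0 = 0
y_1 = S_1(0) = a_1 = -1
y_2 = S_1(3) = 1
t_q=7/4 is in segment 1 (τ=3/4); S_1(τ)=-571/512

y_0=0 y_1=-1 y_2=1
S(7/4) = -571/512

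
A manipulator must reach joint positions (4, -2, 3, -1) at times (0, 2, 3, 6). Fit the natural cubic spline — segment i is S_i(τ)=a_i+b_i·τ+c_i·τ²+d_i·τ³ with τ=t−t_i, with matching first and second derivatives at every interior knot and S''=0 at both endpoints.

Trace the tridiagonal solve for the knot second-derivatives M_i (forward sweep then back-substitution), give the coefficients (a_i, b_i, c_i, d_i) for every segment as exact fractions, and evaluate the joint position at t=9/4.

  seg 0: a=4 b=-845/141 c=0 d=211/282
  seg 1: a=-2 b=421/141 c=211/47 d=-349/141
  seg 2: a=3 b=640/141 c=-138/47 d=46/141
S(9/4) = -3043/3008

Δ: Δ0=-3, Δ1=5, Δ2=-4/3
row 1: diag=6, rhs=48; c'=1/6, d'=8
row 2: denom=8−1·1/6=47/6; d'=(-38−1·8)/(47/6)=-276/47
back: M2=-276/47
back: M1=8−1/6·-276/47=422/47
M: M0=0, M1=422/47, M2=-276/47, M3=0
seg 0: a=4, c=M0/2=0, d=(M1−M0)/(6·2)=211/282, b=Δ0−h0·(2M0+M1)/6=-845/141
seg 1: a=-2, c=M1/2=211/47, d=(M2−M1)/(6·1)=-349/141, b=Δ1−h1·(2M1+M2)/6=421/141
seg 2: a=3, c=M2/2=-138/47, d=(M3−M2)/(6·3)=46/141, b=Δ2−h2·(2M2+M3)/6=640/141
t_q=9/4 → seg 1, τ=1/4; S=-2+421/141·τ+211/47·τ²+-349/141·τ³=-3043/3008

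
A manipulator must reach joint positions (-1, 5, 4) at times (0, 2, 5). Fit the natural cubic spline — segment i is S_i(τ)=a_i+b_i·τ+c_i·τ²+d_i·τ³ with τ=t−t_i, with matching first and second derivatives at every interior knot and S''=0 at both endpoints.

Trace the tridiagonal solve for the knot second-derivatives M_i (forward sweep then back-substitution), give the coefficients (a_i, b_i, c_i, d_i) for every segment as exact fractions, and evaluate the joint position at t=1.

Δ: Δ0=3, Δ1=-1/3
row 1: diag=10, rhs=-20; c'=3/10, d'=-2
back: M1=-2
M: M0=0, M1=-2, M2=0
seg 0: a=-1, c=M0/2=0, d=(M1−M0)/(6·2)=-1/6, b=Δ0−h0·(2M0+M1)/6=11/3
seg 1: a=5, c=M1/2=-1, d=(M2−M1)/(6·3)=1/9, b=Δ1−h1·(2M1+M2)/6=5/3
t_q=1 → seg 0, τ=1; S=-1+11/3·τ+0·τ²+-1/6·τ³=5/2

  seg 0: a=-1 b=11/3 c=0 d=-1/6
  seg 1: a=5 b=5/3 c=-1 d=1/9
S(1) = 5/2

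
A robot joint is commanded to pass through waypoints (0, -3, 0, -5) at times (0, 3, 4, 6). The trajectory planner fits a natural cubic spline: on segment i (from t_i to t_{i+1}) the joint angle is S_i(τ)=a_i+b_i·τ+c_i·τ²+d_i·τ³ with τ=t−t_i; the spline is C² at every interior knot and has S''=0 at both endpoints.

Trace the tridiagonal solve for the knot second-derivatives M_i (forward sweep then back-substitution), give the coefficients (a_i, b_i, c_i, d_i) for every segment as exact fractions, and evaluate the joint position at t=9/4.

  seg 0: a=0 b=-271/94 c=0 d=59/282
  seg 1: a=-3 b=130/47 c=177/94 d=-155/94
  seg 2: a=0 b=149/94 c=-144/47 d=24/47
S(9/4) = -24687/6016

Δ: Δ0=-1, Δ1=3, Δ2=-5/2
row 1: diag=8, rhs=24; c'=1/8, d'=3
row 2: denom=6−1·1/8=47/8; d'=(-33−1·3)/(47/8)=-288/47
back: M2=-288/47
back: M1=3−1/8·-288/47=177/47
M: M0=0, M1=177/47, M2=-288/47, M3=0
seg 0: a=0, c=M0/2=0, d=(M1−M0)/(6·3)=59/282, b=Δ0−h0·(2M0+M1)/6=-271/94
seg 1: a=-3, c=M1/2=177/94, d=(M2−M1)/(6·1)=-155/94, b=Δ1−h1·(2M1+M2)/6=130/47
seg 2: a=0, c=M2/2=-144/47, d=(M3−M2)/(6·2)=24/47, b=Δ2−h2·(2M2+M3)/6=149/94
t_q=9/4 → seg 0, τ=9/4; S=0+-271/94·τ+0·τ²+59/282·τ³=-24687/6016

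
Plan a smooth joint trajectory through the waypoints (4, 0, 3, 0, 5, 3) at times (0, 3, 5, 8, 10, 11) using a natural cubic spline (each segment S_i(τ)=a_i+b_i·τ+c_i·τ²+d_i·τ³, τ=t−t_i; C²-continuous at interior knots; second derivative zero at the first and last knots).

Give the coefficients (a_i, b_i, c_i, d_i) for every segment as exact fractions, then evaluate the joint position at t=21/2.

Δ: Δ0=-4/3, Δ1=3/2, Δ2=-1, Δ3=5/2, Δ4=-2
row 1: diag=10, rhs=17; c'=1/5, d'=17/10
row 2: denom=10−2·1/5=48/5; d'=(-15−2·17/10)/(48/5)=-23/12
row 3: denom=10−3·5/16=145/16; d'=(21−3·-23/12)/(145/16)=428/145
row 4: denom=6−2·32/145=806/145; d'=(-27−2·428/145)/(806/145)=-367/62
back: M4=-367/62
back: M3=428/145−32/145·-367/62=132/31
back: M2=-23/12−5/16·132/31=-302/93
back: M1=17/10−1/5·-302/93=437/186
M: M0=0, M1=437/186, M2=-302/93, M3=132/31, M4=-367/62, M5=0
seg 0: a=4, c=M0/2=0, d=(M1−M0)/(6·3)=437/3348, b=Δ0−h0·(2M0+M1)/6=-311/124
seg 1: a=0, c=M1/2=437/372, d=(M2−M1)/(6·2)=-347/744, b=Δ1−h1·(2M1+M2)/6=63/62
seg 2: a=3, c=M2/2=-151/93, d=(M3−M2)/(6·3)=349/837, b=Δ2−h2·(2M2+M3)/6=11/93
seg 3: a=0, c=M3/2=66/31, d=(M4−M3)/(6·2)=-631/744, b=Δ3−h3·(2M3+M4)/6=152/93
seg 4: a=5, c=M4/2=-367/124, d=(M5−M4)/(6·1)=367/372, b=Δ4−h4·(2M4+M5)/6=-5/186
t_q=21/2 → seg 4, τ=1/2; S=5+-5/186·τ+-367/124·τ²+367/372·τ³=4335/992

  seg 0: a=4 b=-311/124 c=0 d=437/3348
  seg 1: a=0 b=63/62 c=437/372 d=-347/744
  seg 2: a=3 b=11/93 c=-151/93 d=349/837
  seg 3: a=0 b=152/93 c=66/31 d=-631/744
  seg 4: a=5 b=-5/186 c=-367/124 d=367/372
S(21/2) = 4335/992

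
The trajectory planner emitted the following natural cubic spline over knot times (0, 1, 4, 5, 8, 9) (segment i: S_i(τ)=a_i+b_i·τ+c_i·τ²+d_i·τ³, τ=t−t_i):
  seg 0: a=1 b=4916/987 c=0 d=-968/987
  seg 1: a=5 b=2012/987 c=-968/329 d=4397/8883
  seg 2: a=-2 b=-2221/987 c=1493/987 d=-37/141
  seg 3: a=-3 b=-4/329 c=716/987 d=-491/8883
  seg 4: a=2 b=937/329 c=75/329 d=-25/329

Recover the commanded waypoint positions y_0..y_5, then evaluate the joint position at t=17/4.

y_0 = S_0(0) = a_0 = 1
y_1 = S_1(0) = a_1 = 5
y_2 = S_2(0) = a_2 = -2
y_3 = S_3(0) = a_3 = -3
y_4 = S_4(0) = a_4 = 2
y_5 = S_4(1) = 5
t_q=17/4 is in segment 2 (τ=1/4); S_2(τ)=-52053/21056

y_0=1 y_1=5 y_2=-2 y_3=-3 y_4=2 y_5=5
S(17/4) = -52053/21056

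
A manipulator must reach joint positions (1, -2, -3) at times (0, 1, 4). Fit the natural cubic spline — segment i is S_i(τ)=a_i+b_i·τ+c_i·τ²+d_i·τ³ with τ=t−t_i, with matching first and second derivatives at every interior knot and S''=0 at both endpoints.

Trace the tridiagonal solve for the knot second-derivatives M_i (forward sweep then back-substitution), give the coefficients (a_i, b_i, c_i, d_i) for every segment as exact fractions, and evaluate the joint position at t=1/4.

Δ: Δ0=-3, Δ1=-1/3
row 1: diag=8, rhs=16; c'=3/8, d'=2
back: M1=2
M: M0=0, M1=2, M2=0
seg 0: a=1, c=M0/2=0, d=(M1−M0)/(6·1)=1/3, b=Δ0−h0·(2M0+M1)/6=-10/3
seg 1: a=-2, c=M1/2=1, d=(M2−M1)/(6·3)=-1/9, b=Δ1−h1·(2M1+M2)/6=-7/3
t_q=1/4 → seg 0, τ=1/4; S=1+-10/3·τ+0·τ²+1/3·τ³=11/64

  seg 0: a=1 b=-10/3 c=0 d=1/3
  seg 1: a=-2 b=-7/3 c=1 d=-1/9
S(1/4) = 11/64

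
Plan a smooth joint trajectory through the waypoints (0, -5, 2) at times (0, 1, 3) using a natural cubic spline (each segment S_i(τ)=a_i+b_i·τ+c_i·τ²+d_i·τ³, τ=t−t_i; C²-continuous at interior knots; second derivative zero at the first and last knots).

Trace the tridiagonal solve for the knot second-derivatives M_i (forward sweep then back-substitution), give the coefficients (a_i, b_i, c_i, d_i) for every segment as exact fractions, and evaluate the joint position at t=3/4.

Δ: Δ0=-5, Δ1=7/2
row 1: diag=6, rhs=51; c'=1/3, d'=17/2
back: M1=17/2
M: M0=0, M1=17/2, M2=0
seg 0: a=0, c=M0/2=0, d=(M1−M0)/(6·1)=17/12, b=Δ0−h0·(2M0+M1)/6=-77/12
seg 1: a=-5, c=M1/2=17/4, d=(M2−M1)/(6·2)=-17/24, b=Δ1−h1·(2M1+M2)/6=-13/6
t_q=3/4 → seg 0, τ=3/4; S=0+-77/12·τ+0·τ²+17/12·τ³=-1079/256

  seg 0: a=0 b=-77/12 c=0 d=17/12
  seg 1: a=-5 b=-13/6 c=17/4 d=-17/24
S(3/4) = -1079/256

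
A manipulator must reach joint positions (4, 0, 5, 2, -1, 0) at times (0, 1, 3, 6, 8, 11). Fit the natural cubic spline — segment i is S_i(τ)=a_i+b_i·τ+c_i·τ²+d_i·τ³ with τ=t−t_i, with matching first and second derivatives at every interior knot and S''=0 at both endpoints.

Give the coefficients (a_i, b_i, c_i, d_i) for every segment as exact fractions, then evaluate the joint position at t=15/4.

Δ: Δ0=-4, Δ1=5/2, Δ2=-1, Δ3=-3/2, Δ4=1/3
row 1: diag=6, rhs=39; c'=1/3, d'=13/2
row 2: denom=10−2·1/3=28/3; d'=(-21−2·13/2)/(28/3)=-51/14
row 3: denom=10−3·9/28=253/28; d'=(-3−3·-51/14)/(253/28)=222/253
row 4: denom=10−2·56/253=2418/253; d'=(11−2·222/253)/(2418/253)=2339/2418
back: M4=2339/2418
back: M3=222/253−56/253·2339/2418=802/1209
back: M2=-51/14−9/28·802/1209=-1554/403
back: M1=13/2−1/3·-1554/403=6275/806
M: M0=0, M1=6275/806, M2=-1554/403, M3=802/1209, M4=2339/2418, M5=0
seg 0: a=4, c=M0/2=0, d=(M1−M0)/(6·1)=6275/4836, b=Δ0−h0·(2M0+M1)/6=-25619/4836
seg 1: a=0, c=M1/2=6275/1612, d=(M2−M1)/(6·2)=-9383/9672, b=Δ1−h1·(2M1+M2)/6=-3397/2418
seg 2: a=5, c=M2/2=-777/403, d=(M3−M2)/(6·3)=2732/10881, b=Δ2−h2·(2M2+M3)/6=3052/1209
seg 3: a=2, c=M3/2=401/1209, d=(M4−M3)/(6·2)=245/9672, b=Δ3−h3·(2M3+M4)/6=-2738/1209
seg 4: a=-1, c=M4/2=2339/4836, d=(M5−M4)/(6·3)=-2339/43524, b=Δ4−h4·(2M4+M5)/6=-511/806
t_q=15/4 → seg 2, τ=3/4; S=5+3052/1209·τ+-777/403·τ²+2732/10881·τ³=19069/3224

  seg 0: a=4 b=-25619/4836 c=0 d=6275/4836
  seg 1: a=0 b=-3397/2418 c=6275/1612 d=-9383/9672
  seg 2: a=5 b=3052/1209 c=-777/403 d=2732/10881
  seg 3: a=2 b=-2738/1209 c=401/1209 d=245/9672
  seg 4: a=-1 b=-511/806 c=2339/4836 d=-2339/43524
S(15/4) = 19069/3224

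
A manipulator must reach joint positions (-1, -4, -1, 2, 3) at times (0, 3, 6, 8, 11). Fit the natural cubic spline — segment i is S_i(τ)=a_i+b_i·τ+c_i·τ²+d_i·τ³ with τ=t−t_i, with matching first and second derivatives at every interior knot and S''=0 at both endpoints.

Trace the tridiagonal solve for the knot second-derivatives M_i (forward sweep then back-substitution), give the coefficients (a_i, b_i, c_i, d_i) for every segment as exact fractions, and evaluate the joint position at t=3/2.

Δ: Δ0=-1, Δ1=1, Δ2=3/2, Δ3=1/3
row 1: diag=12, rhs=12; c'=1/4, d'=1
row 2: denom=10−3·1/4=37/4; d'=(3−3·1)/(37/4)=0
row 3: denom=10−2·8/37=354/37; d'=(-7−2·0)/(354/37)=-259/354
back: M3=-259/354
back: M2=0−8/37·-259/354=28/177
back: M1=1−1/4·28/177=170/177
M: M0=0, M1=170/177, M2=28/177, M3=-259/354, M4=0
seg 0: a=-1, c=M0/2=0, d=(M1−M0)/(6·3)=85/1593, b=Δ0−h0·(2M0+M1)/6=-262/177
seg 1: a=-4, c=M1/2=85/177, d=(M2−M1)/(6·3)=-71/1593, b=Δ1−h1·(2M1+M2)/6=-7/177
seg 2: a=-1, c=M2/2=14/177, d=(M3−M2)/(6·2)=-35/472, b=Δ2−h2·(2M2+M3)/6=290/177
seg 3: a=2, c=M3/2=-259/708, d=(M4−M3)/(6·3)=259/6372, b=Δ3−h3·(2M3+M4)/6=377/354
t_q=3/2 → seg 0, τ=3/2; S=-1+-262/177·τ+0·τ²+85/1593·τ³=-1435/472

  seg 0: a=-1 b=-262/177 c=0 d=85/1593
  seg 1: a=-4 b=-7/177 c=85/177 d=-71/1593
  seg 2: a=-1 b=290/177 c=14/177 d=-35/472
  seg 3: a=2 b=377/354 c=-259/708 d=259/6372
S(3/2) = -1435/472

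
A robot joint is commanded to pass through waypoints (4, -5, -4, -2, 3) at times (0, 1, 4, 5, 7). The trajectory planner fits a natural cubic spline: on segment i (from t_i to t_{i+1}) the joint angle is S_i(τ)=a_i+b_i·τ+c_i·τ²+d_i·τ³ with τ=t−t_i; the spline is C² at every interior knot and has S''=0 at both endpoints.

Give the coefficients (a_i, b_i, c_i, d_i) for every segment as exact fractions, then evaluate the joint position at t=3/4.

Δ: Δ0=-9, Δ1=1/3, Δ2=2, Δ3=5/2
row 1: diag=8, rhs=56; c'=3/8, d'=7
row 2: denom=8−3·3/8=55/8; d'=(10−3·7)/(55/8)=-8/5
row 3: denom=6−1·8/55=322/55; d'=(3−1·-8/5)/(322/55)=11/14
back: M3=11/14
back: M2=-8/5−8/55·11/14=-12/7
back: M1=7−3/8·-12/7=107/14
M: M0=0, M1=107/14, M2=-12/7, M3=11/14, M4=0
seg 0: a=4, c=M0/2=0, d=(M1−M0)/(6·1)=107/84, b=Δ0−h0·(2M0+M1)/6=-863/84
seg 1: a=-5, c=M1/2=107/28, d=(M2−M1)/(6·3)=-131/252, b=Δ1−h1·(2M1+M2)/6=-271/42
seg 2: a=-4, c=M2/2=-6/7, d=(M3−M2)/(6·1)=5/12, b=Δ2−h2·(2M2+M3)/6=205/84
seg 3: a=-2, c=M3/2=11/28, d=(M4−M3)/(6·2)=-11/168, b=Δ3−h3·(2M3+M4)/6=83/42
t_q=3/4 → seg 0, τ=3/4; S=4+-863/84·τ+0·τ²+107/84·τ³=-811/256

  seg 0: a=4 b=-863/84 c=0 d=107/84
  seg 1: a=-5 b=-271/42 c=107/28 d=-131/252
  seg 2: a=-4 b=205/84 c=-6/7 d=5/12
  seg 3: a=-2 b=83/42 c=11/28 d=-11/168
S(3/4) = -811/256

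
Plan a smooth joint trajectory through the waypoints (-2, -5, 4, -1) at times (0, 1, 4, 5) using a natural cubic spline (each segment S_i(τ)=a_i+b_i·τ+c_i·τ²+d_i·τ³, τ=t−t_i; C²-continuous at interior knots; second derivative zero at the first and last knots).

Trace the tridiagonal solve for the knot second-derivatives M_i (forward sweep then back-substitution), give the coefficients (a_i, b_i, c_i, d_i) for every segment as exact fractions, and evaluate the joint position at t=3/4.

Δ: Δ0=-3, Δ1=3, Δ2=-5
row 1: diag=8, rhs=36; c'=3/8, d'=9/2
row 2: denom=8−3·3/8=55/8; d'=(-48−3·9/2)/(55/8)=-492/55
back: M2=-492/55
back: M1=9/2−3/8·-492/55=432/55
M: M0=0, M1=432/55, M2=-492/55, M3=0
seg 0: a=-2, c=M0/2=0, d=(M1−M0)/(6·1)=72/55, b=Δ0−h0·(2M0+M1)/6=-237/55
seg 1: a=-5, c=M1/2=216/55, d=(M2−M1)/(6·3)=-14/15, b=Δ1−h1·(2M1+M2)/6=-21/55
seg 2: a=4, c=M2/2=-246/55, d=(M3−M2)/(6·1)=82/55, b=Δ2−h2·(2M2+M3)/6=-111/55
t_q=3/4 → seg 0, τ=3/4; S=-2+-237/55·τ+0·τ²+72/55·τ³=-2059/440

  seg 0: a=-2 b=-237/55 c=0 d=72/55
  seg 1: a=-5 b=-21/55 c=216/55 d=-14/15
  seg 2: a=4 b=-111/55 c=-246/55 d=82/55
S(3/4) = -2059/440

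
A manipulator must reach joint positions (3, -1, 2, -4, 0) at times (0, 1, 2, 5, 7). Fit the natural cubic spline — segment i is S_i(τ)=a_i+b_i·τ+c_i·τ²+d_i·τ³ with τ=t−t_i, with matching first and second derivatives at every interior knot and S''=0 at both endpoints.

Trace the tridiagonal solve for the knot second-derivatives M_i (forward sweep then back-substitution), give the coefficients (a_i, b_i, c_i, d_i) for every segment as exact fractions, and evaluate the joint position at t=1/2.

  seg 0: a=3 b=-1655/274 c=0 d=559/274
  seg 1: a=-1 b=11/137 c=1677/274 d=-877/274
  seg 2: a=2 b=745/274 c=-477/137 d=523/822
  seg 3: a=-4 b=-136/137 c=615/274 d=-205/548
S(1/2) = 515/2192

Δ: Δ0=-4, Δ1=3, Δ2=-2, Δ3=2
row 1: diag=4, rhs=42; c'=1/4, d'=21/2
row 2: denom=8−1·1/4=31/4; d'=(-30−1·21/2)/(31/4)=-162/31
row 3: denom=10−3·12/31=274/31; d'=(24−3·-162/31)/(274/31)=615/137
back: M3=615/137
back: M2=-162/31−12/31·615/137=-954/137
back: M1=21/2−1/4·-954/137=1677/137
M: M0=0, M1=1677/137, M2=-954/137, M3=615/137, M4=0
seg 0: a=3, c=M0/2=0, d=(M1−M0)/(6·1)=559/274, b=Δ0−h0·(2M0+M1)/6=-1655/274
seg 1: a=-1, c=M1/2=1677/274, d=(M2−M1)/(6·1)=-877/274, b=Δ1−h1·(2M1+M2)/6=11/137
seg 2: a=2, c=M2/2=-477/137, d=(M3−M2)/(6·3)=523/822, b=Δ2−h2·(2M2+M3)/6=745/274
seg 3: a=-4, c=M3/2=615/274, d=(M4−M3)/(6·2)=-205/548, b=Δ3−h3·(2M3+M4)/6=-136/137
t_q=1/2 → seg 0, τ=1/2; S=3+-1655/274·τ+0·τ²+559/274·τ³=515/2192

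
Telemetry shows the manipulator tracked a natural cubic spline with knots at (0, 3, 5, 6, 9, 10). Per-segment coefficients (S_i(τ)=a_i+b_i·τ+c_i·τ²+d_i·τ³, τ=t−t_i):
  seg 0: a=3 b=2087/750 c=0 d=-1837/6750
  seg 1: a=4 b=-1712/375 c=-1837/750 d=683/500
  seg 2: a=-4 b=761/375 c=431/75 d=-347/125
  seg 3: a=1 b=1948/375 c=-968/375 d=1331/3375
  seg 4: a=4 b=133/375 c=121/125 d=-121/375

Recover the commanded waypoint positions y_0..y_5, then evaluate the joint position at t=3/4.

y_0 = S_0(0) = a_0 = 3
y_1 = S_1(0) = a_1 = 4
y_2 = S_2(0) = a_2 = -4
y_3 = S_3(0) = a_3 = 1
y_4 = S_4(0) = a_4 = 4
y_5 = S_4(1) = 5
t_q=3/4 is in segment 0 (τ=3/4); S_0(τ)=15911/3200

y_0=3 y_1=4 y_2=-4 y_3=1 y_4=4 y_5=5
S(3/4) = 15911/3200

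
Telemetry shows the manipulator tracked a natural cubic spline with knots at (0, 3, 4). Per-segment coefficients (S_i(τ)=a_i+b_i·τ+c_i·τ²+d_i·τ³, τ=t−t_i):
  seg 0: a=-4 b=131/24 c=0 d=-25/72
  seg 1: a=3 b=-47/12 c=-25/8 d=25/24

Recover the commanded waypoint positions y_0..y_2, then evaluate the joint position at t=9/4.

y_0=-4 y_1=3 y_2=-3
S(9/4) = 2215/512

y_0 = S_0(0) = a_0 = -4
y_1 = S_1(0) = a_1 = 3
y_2 = S_1(1) = -3
t_q=9/4 is in segment 0 (τ=9/4); S_0(τ)=2215/512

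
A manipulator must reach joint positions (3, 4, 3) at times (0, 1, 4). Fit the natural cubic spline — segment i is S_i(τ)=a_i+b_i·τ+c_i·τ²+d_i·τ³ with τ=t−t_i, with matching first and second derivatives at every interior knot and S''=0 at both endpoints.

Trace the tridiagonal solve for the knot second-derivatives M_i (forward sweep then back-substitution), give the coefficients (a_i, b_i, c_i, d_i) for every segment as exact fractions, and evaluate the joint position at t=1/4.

Δ: Δ0=1, Δ1=-1/3
row 1: diag=8, rhs=-8; c'=3/8, d'=-1
back: M1=-1
M: M0=0, M1=-1, M2=0
seg 0: a=3, c=M0/2=0, d=(M1−M0)/(6·1)=-1/6, b=Δ0−h0·(2M0+M1)/6=7/6
seg 1: a=4, c=M1/2=-1/2, d=(M2−M1)/(6·3)=1/18, b=Δ1−h1·(2M1+M2)/6=2/3
t_q=1/4 → seg 0, τ=1/4; S=3+7/6·τ+0·τ²+-1/6·τ³=421/128

  seg 0: a=3 b=7/6 c=0 d=-1/6
  seg 1: a=4 b=2/3 c=-1/2 d=1/18
S(1/4) = 421/128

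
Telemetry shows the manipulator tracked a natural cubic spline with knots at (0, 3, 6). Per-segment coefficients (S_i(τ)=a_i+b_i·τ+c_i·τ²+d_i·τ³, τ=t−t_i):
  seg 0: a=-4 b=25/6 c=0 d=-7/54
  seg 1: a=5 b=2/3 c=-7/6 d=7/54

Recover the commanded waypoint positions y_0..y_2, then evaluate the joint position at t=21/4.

y_0=-4 y_1=5 y_2=0
S(21/4) = 265/128

y_0 = S_0(0) = a_0 = -4
y_1 = S_1(0) = a_1 = 5
y_2 = S_1(3) = 0
t_q=21/4 is in segment 1 (τ=9/4); S_1(τ)=265/128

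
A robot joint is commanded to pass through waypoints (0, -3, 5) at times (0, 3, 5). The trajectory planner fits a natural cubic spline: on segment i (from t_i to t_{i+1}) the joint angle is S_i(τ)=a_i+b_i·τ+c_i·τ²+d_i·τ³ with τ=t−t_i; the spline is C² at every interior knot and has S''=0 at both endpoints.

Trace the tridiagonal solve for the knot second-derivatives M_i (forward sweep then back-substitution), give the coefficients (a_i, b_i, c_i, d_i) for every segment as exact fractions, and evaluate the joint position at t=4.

Δ: Δ0=-1, Δ1=4
row 1: diag=10, rhs=30; c'=1/5, d'=3
back: M1=3
M: M0=0, M1=3, M2=0
seg 0: a=0, c=M0/2=0, d=(M1−M0)/(6·3)=1/6, b=Δ0−h0·(2M0+M1)/6=-5/2
seg 1: a=-3, c=M1/2=3/2, d=(M2−M1)/(6·2)=-1/4, b=Δ1−h1·(2M1+M2)/6=2
t_q=4 → seg 1, τ=1; S=-3+2·τ+3/2·τ²+-1/4·τ³=1/4

  seg 0: a=0 b=-5/2 c=0 d=1/6
  seg 1: a=-3 b=2 c=3/2 d=-1/4
S(4) = 1/4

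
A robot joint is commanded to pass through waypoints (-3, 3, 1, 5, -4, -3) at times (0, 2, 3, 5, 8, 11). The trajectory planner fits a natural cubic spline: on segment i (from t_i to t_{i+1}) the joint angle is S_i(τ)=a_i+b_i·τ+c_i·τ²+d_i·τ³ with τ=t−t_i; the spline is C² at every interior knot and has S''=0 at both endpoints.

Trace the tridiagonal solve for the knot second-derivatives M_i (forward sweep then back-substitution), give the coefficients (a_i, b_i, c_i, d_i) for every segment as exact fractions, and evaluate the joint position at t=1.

  seg 0: a=-3 b=1649/327 c=0 d=-167/327
  seg 1: a=3 b=-355/327 c=-334/109 d=703/327
  seg 2: a=1 b=-250/327 c=369/109 d=-655/654
  seg 3: a=5 b=248/327 c=-286/109 d=1345/2943
  seg 4: a=-4 b=-865/327 c=487/327 d=-487/2943
S(1) = 167/109

Δ: Δ0=3, Δ1=-2, Δ2=2, Δ3=-3, Δ4=1/3
row 1: diag=6, rhs=-30; c'=1/6, d'=-5
row 2: denom=6−1·1/6=35/6; d'=(24−1·-5)/(35/6)=174/35
row 3: denom=10−2·12/35=326/35; d'=(-30−2·174/35)/(326/35)=-699/163
row 4: denom=12−3·105/326=3597/326; d'=(20−3·-699/163)/(3597/326)=974/327
back: M4=974/327
back: M3=-699/163−105/326·974/327=-572/109
back: M2=174/35−12/35·-572/109=738/109
back: M1=-5−1/6·738/109=-668/109
M: M0=0, M1=-668/109, M2=738/109, M3=-572/109, M4=974/327, M5=0
seg 0: a=-3, c=M0/2=0, d=(M1−M0)/(6·2)=-167/327, b=Δ0−h0·(2M0+M1)/6=1649/327
seg 1: a=3, c=M1/2=-334/109, d=(M2−M1)/(6·1)=703/327, b=Δ1−h1·(2M1+M2)/6=-355/327
seg 2: a=1, c=M2/2=369/109, d=(M3−M2)/(6·2)=-655/654, b=Δ2−h2·(2M2+M3)/6=-250/327
seg 3: a=5, c=M3/2=-286/109, d=(M4−M3)/(6·3)=1345/2943, b=Δ3−h3·(2M3+M4)/6=248/327
seg 4: a=-4, c=M4/2=487/327, d=(M5−M4)/(6·3)=-487/2943, b=Δ4−h4·(2M4+M5)/6=-865/327
t_q=1 → seg 0, τ=1; S=-3+1649/327·τ+0·τ²+-167/327·τ³=167/109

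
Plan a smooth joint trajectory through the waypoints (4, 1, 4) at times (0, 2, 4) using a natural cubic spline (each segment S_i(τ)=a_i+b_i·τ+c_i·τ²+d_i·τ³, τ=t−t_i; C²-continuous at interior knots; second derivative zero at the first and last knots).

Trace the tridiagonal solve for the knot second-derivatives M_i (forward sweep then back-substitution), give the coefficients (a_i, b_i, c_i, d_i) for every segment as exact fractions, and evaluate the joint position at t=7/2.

Δ: Δ0=-3/2, Δ1=3/2
row 1: diag=8, rhs=18; c'=1/4, d'=9/4
back: M1=9/4
M: M0=0, M1=9/4, M2=0
seg 0: a=4, c=M0/2=0, d=(M1−M0)/(6·2)=3/16, b=Δ0−h0·(2M0+M1)/6=-9/4
seg 1: a=1, c=M1/2=9/8, d=(M2−M1)/(6·2)=-3/16, b=Δ1−h1·(2M1+M2)/6=0
t_q=7/2 → seg 1, τ=3/2; S=1+0·τ+9/8·τ²+-3/16·τ³=371/128

  seg 0: a=4 b=-9/4 c=0 d=3/16
  seg 1: a=1 b=0 c=9/8 d=-3/16
S(7/2) = 371/128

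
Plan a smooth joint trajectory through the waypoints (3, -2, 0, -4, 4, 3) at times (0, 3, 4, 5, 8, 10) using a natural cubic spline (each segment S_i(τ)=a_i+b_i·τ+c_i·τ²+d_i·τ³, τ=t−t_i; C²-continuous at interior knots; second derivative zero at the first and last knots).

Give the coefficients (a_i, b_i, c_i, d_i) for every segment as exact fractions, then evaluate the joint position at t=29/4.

Δ: Δ0=-5/3, Δ1=2, Δ2=-4, Δ3=8/3, Δ4=-1/2
row 1: diag=8, rhs=22; c'=1/8, d'=11/4
row 2: denom=4−1·1/8=31/8; d'=(-36−1·11/4)/(31/8)=-10
row 3: denom=8−1·8/31=240/31; d'=(40−1·-10)/(240/31)=155/24
row 4: denom=10−3·31/80=707/80; d'=(-19−3·155/24)/(707/80)=-3070/707
back: M4=-3070/707
back: M3=155/24−31/80·-3070/707=17267/2121
back: M2=-10−8/31·17267/2121=-25666/2121
back: M1=11/4−1/8·-25666/2121=9041/2121
M: M0=0, M1=9041/2121, M2=-25666/2121, M3=17267/2121, M4=-3070/707, M5=0
seg 0: a=3, c=M0/2=0, d=(M1−M0)/(6·3)=9041/38178, b=Δ0−h0·(2M0+M1)/6=-16111/4242
seg 1: a=-2, c=M1/2=9041/4242, d=(M2−M1)/(6·1)=-11569/4242, b=Δ1−h1·(2M1+M2)/6=5506/2121
seg 2: a=0, c=M2/2=-12833/2121, d=(M3−M2)/(6·1)=14311/4242, b=Δ2−h2·(2M2+M3)/6=-1871/1414
seg 3: a=-4, c=M3/2=17267/4242, d=(M4−M3)/(6·3)=-26477/38178, b=Δ3−h3·(2M3+M4)/6=-7006/2121
seg 4: a=4, c=M4/2=-1535/707, d=(M5−M4)/(6·2)=1535/4242, b=Δ4−h4·(2M4+M5)/6=10159/4242
t_q=29/4 → seg 3, τ=9/4; S=-4+-7006/2121·τ+17267/4242·τ²+-26477/38178·τ³=115397/90496

  seg 0: a=3 b=-16111/4242 c=0 d=9041/38178
  seg 1: a=-2 b=5506/2121 c=9041/4242 d=-11569/4242
  seg 2: a=0 b=-1871/1414 c=-12833/2121 d=14311/4242
  seg 3: a=-4 b=-7006/2121 c=17267/4242 d=-26477/38178
  seg 4: a=4 b=10159/4242 c=-1535/707 d=1535/4242
S(29/4) = 115397/90496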